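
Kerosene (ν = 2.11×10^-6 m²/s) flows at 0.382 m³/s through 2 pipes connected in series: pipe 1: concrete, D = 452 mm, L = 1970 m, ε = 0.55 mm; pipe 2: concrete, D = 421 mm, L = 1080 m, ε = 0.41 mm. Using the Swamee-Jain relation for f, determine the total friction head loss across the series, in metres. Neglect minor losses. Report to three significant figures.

H ≈ 46.6 m

Pipe 1: V = 2.381 m/s, Re = 5.10×10^5, ε/D = 0.00122, f = 0.02124, h_1 = f(L/D)V²/2g = 26.74 m
Pipe 2: V = 2.744 m/s, Re = 5.48×10^5, ε/D = 9.74×10^-4, f = 0.02019, h_2 = f(L/D)V²/2g = 19.87 m
Series → Q common, losses add: H = Σh = 46.61 m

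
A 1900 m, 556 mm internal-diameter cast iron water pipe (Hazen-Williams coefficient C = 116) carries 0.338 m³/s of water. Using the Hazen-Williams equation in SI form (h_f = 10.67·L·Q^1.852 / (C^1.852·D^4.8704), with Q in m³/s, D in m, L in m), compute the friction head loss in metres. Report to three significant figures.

h_f ≈ 7.12 m

h_f = 10.67·1900·0.338^1.852 / (116^1.852·0.556^4.8704) = 7.123 m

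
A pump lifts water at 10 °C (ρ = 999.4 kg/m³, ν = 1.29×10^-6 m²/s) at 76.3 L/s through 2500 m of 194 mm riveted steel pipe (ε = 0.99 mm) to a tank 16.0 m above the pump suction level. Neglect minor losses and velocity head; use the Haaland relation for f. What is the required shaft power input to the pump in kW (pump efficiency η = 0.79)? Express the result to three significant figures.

P_shaft ≈ 143 kW

V = 4Q/(πD²) = 2.581 m/s; Re = 3.88×10^5; ε/D = 0.00510; f = 0.03084
h_f = f(L/D)V²/2g = 135.0 m
Total head H = z + h_f = 16.0 + 135.0 = 151.0 m
P_hyd = ρgQH = 999.4·9.81·0.0763·151.0 = 112.9 kW
P_shaft = P_hyd/η = 112.9/0.79 = 142.9 kW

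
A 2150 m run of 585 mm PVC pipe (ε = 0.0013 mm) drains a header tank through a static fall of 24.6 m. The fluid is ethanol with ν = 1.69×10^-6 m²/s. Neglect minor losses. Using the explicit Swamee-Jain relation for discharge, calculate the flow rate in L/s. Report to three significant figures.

Q ≈ 913 L/s

Swamee-Jain (Type II): Q = -0.965·√(gD⁵h_f/L)·ln[ε/(3.7D) + √(3.17ν²L/(gD³h_f))]
√(gD⁵h_f/L) = √(9.81·0.585⁵·24.6/2150) = 0.08769
ε/(3.7D) = 6.01×10^-7; √(3.17ν²L/(gD³h_f)) = 2.01×10^-5
Q = -0.965·0.08769·ln(2.067×10^-5) = 0.9128 m³/s
Check: V = 3.40 m/s, Re = 1.18×10^6, f = 0.01136, h_f = 24.5 m ≈ 24.6 m ✓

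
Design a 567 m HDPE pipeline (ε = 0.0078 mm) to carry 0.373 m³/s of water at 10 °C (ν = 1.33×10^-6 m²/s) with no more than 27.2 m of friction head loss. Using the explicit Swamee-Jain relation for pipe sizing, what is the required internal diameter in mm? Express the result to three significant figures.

D ≈ 312 mm

Swamee-Jain (Type III): D = 0.66·[ε^1.25·(LQ²/(gh_f))^4.75 + ν·Q^9.4·(L/(gh_f))^5.2]^0.04
LQ²/(gh_f) = 0.2956; L/(gh_f) = 2.125
Term 1 = ε^1.25·(…)^4.75 = 1.26×10^-9; Term 2 = ν·Q^9.4·(…)^5.2 = 6.31×10^-9
D = 0.66·(1.26×10^-9 + 6.31×10^-9)^0.04 = 0.3124 m = 312 mm
Check: V = 4.87 m/s, Re = 1.14×10^6, f = 0.01198, h_f = 26.2 m ≈ 27.2 m ✓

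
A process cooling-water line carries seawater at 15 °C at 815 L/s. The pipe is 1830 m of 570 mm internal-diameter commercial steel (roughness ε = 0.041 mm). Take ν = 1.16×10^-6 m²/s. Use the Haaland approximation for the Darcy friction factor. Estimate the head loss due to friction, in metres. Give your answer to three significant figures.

h_f ≈ 20.7 m

V = 4Q/(πD²) = 4·0.815/(π·0.570²) = 3.194 m/s
Re = VD/ν = 3.194·0.570/1.16×10^-6 = 1.57×10^6 → turbulent
ε/D = 0.041/570 = 7.19×10^-5
Haaland: f = 0.01241
h_f = f(L/D)V²/(2g) = 0.01241·(1830/0.570)·3.194²/(2·9.81) = 20.71 m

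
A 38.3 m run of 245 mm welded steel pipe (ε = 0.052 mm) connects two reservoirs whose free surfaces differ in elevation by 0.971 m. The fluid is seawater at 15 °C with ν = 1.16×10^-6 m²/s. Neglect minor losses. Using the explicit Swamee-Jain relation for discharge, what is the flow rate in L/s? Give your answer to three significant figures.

Swamee-Jain (Type II): Q = -0.965·√(gD⁵h_f/L)·ln[ε/(3.7D) + √(3.17ν²L/(gD³h_f))]
√(gD⁵h_f/L) = √(9.81·0.245⁵·0.971/38.3) = 0.01482
ε/(3.7D) = 5.74×10^-5; √(3.17ν²L/(gD³h_f)) = 3.42×10^-5
Q = -0.965·0.01482·ln(9.151×10^-5) = 0.1330 m³/s
Check: V = 2.82 m/s, Re = 5.96×10^5, f = 0.01541, h_f = 0.977 m ≈ 0.971 m ✓

Q ≈ 133 L/s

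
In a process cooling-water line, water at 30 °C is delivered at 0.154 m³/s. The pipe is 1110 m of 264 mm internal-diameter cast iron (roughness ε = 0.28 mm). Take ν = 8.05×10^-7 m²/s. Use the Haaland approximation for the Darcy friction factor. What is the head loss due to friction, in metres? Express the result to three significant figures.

V = 4Q/(πD²) = 4·0.154/(π·0.264²) = 2.813 m/s
Re = VD/ν = 2.813·0.264/8.05×10^-7 = 9.23×10^5 → turbulent
ε/D = 0.28/264 = 0.00106
Haaland: f = 0.02024
h_f = f(L/D)V²/(2g) = 0.02024·(1110/0.264)·2.813²/(2·9.81) = 34.32 m

h_f ≈ 34.3 m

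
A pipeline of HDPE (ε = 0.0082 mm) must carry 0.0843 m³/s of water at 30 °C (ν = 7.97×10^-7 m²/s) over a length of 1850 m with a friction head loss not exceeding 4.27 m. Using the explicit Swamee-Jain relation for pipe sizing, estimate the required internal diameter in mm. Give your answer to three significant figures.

D ≈ 327 mm

Swamee-Jain (Type III): D = 0.66·[ε^1.25·(LQ²/(gh_f))^4.75 + ν·Q^9.4·(L/(gh_f))^5.2]^0.04
LQ²/(gh_f) = 0.3139; L/(gh_f) = 44.16
Term 1 = ε^1.25·(…)^4.75 = 1.79×10^-9; Term 2 = ν·Q^9.4·(…)^5.2 = 2.28×10^-8
D = 0.66·(1.79×10^-9 + 2.28×10^-8)^0.04 = 0.3275 m = 327 mm
Check: V = 1.00 m/s, Re = 4.11×10^5, f = 0.01391, h_f = 4.01 m ≈ 4.27 m ✓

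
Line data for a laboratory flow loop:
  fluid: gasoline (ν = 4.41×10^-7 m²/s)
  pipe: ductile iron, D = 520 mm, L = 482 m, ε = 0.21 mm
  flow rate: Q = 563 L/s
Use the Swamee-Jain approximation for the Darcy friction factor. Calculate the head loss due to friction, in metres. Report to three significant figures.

V = 4Q/(πD²) = 4·0.563/(π·0.520²) = 2.651 m/s
Re = VD/ν = 2.651·0.520/4.41×10^-7 = 3.13×10^6 → turbulent
ε/D = 0.21/520 = 4.04×10^-4
Swamee-Jain: f = 0.01618
h_f = f(L/D)V²/(2g) = 0.01618·(482/0.520)·2.651²/(2·9.81) = 5.373 m

h_f ≈ 5.37 m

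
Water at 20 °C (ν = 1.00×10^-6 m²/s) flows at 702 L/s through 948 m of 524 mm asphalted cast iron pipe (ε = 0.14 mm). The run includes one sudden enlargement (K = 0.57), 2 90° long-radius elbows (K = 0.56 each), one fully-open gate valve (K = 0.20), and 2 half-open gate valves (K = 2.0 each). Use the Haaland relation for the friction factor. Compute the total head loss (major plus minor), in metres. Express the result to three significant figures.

H_L ≈ 17.9 m

V = 4Q/(πD²) = 3.255 m/s; V²/2g = 0.5401 m
Re = 1.71×10^6, ε/D = 2.67×10^-4 → f = 0.01502 (Haaland)
Major: h_f = f(L/D)·V²/2g = 0.01502·1809·0.5401 = 14.68 m
Minor: ΣK = 5.89; h_m = ΣK·V²/2g = 3.181 m
Total H_L = 14.68 + 3.181 = 17.86 m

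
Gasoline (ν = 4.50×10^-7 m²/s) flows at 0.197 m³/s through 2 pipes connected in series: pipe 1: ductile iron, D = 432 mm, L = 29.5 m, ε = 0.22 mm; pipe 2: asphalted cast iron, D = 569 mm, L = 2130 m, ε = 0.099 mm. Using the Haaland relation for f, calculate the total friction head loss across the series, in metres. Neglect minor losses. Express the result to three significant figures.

H ≈ 1.75 m

Pipe 1: V = 1.344 m/s, Re = 1.29×10^6, ε/D = 5.09×10^-4, f = 0.01714, h_1 = f(L/D)V²/2g = 0.1078 m
Pipe 2: V = 0.7747 m/s, Re = 9.80×10^5, ε/D = 1.74×10^-4, f = 0.01432, h_2 = f(L/D)V²/2g = 1.640 m
Series → Q common, losses add: H = Σh = 1.747 m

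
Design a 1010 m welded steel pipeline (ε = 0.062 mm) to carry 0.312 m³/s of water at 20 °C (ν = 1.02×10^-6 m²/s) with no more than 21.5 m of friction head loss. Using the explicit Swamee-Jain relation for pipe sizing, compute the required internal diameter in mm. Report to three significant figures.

D ≈ 357 mm

Swamee-Jain (Type III): D = 0.66·[ε^1.25·(LQ²/(gh_f))^4.75 + ν·Q^9.4·(L/(gh_f))^5.2]^0.04
LQ²/(gh_f) = 0.4661; L/(gh_f) = 4.789
Term 1 = ε^1.25·(…)^4.75 = 1.47×10^-7; Term 2 = ν·Q^9.4·(…)^5.2 = 6.18×10^-8
D = 0.66·(1.47×10^-7 + 6.18×10^-8)^0.04 = 0.3567 m = 357 mm
Check: V = 3.12 m/s, Re = 1.09×10^6, f = 0.01440, h_f = 20.3 m ≈ 21.5 m ✓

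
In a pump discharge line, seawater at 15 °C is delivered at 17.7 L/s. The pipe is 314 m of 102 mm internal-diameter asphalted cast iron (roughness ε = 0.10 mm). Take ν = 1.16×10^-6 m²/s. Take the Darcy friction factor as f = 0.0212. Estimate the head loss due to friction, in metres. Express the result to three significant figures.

V = 4Q/(πD²) = 4·0.0177/(π·0.102²) = 2.166 m/s
h_f = f(L/D)V²/(2g) = 0.02120·(314/0.102)·2.166²/(2·9.81) = 15.61 m

h_f ≈ 15.6 m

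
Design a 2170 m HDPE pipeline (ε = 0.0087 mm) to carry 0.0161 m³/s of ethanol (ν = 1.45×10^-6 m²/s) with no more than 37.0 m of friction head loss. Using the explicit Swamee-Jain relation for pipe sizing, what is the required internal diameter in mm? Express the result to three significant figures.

D ≈ 119 mm

Swamee-Jain (Type III): D = 0.66·[ε^1.25·(LQ²/(gh_f))^4.75 + ν·Q^9.4·(L/(gh_f))^5.2]^0.04
LQ²/(gh_f) = 0.001550; L/(gh_f) = 5.978
Term 1 = ε^1.25·(…)^4.75 = 2.13×10^-20; Term 2 = ν·Q^9.4·(…)^5.2 = 2.21×10^-19
D = 0.66·(2.13×10^-20 + 2.21×10^-19)^0.04 = 0.1188 m = 119 mm
Check: V = 1.45 m/s, Re = 1.19×10^5, f = 0.01771, h_f = 34.8 m ≈ 37.0 m ✓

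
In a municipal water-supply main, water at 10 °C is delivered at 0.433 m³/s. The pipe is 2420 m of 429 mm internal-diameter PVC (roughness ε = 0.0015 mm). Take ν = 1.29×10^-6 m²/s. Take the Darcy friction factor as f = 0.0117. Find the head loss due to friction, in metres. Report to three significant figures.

h_f ≈ 30.2 m

V = 4Q/(πD²) = 4·0.433/(π·0.429²) = 2.996 m/s
h_f = f(L/D)V²/(2g) = 0.01170·(2420/0.429)·2.996²/(2·9.81) = 30.19 m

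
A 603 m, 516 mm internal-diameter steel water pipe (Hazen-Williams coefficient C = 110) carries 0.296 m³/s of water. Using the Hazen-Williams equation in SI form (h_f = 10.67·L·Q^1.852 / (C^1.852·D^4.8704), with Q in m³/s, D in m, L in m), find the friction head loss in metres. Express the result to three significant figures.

h_f ≈ 2.81 m

h_f = 10.67·603·0.296^1.852 / (110^1.852·0.516^4.8704) = 2.807 m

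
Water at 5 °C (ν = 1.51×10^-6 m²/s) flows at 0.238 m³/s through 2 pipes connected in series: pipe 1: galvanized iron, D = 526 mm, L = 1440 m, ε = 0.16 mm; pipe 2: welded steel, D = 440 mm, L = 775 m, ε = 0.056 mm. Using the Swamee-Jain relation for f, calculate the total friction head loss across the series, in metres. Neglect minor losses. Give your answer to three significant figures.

H ≈ 6.08 m

Pipe 1: V = 1.095 m/s, Re = 3.82×10^5, ε/D = 3.04×10^-4, f = 0.01674, h_1 = f(L/D)V²/2g = 2.802 m
Pipe 2: V = 1.565 m/s, Re = 4.56×10^5, ε/D = 1.27×10^-4, f = 0.01492, h_2 = f(L/D)V²/2g = 3.282 m
Series → Q common, losses add: H = Σh = 6.084 m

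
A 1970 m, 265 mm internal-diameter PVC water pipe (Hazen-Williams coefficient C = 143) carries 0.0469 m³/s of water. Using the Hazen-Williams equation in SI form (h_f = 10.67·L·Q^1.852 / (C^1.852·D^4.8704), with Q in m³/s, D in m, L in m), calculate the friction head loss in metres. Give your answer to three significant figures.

h_f ≈ 4.78 m

h_f = 10.67·1970·0.0469^1.852 / (143^1.852·0.265^4.8704) = 4.775 m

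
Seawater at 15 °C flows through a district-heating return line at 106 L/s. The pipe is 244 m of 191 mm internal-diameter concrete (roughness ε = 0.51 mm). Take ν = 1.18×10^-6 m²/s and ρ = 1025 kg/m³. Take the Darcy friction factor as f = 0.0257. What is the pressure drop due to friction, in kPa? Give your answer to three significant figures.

Δp ≈ 230 kPa

V = 4Q/(πD²) = 4·0.106/(π·0.191²) = 3.700 m/s
h_f = f(L/D)V²/(2g) = 0.02570·(244/0.191)·3.700²/(2·9.81) = 22.90 m
Δp = ρg·h_f = 1025·9.81·22.90 = 230.3 kPa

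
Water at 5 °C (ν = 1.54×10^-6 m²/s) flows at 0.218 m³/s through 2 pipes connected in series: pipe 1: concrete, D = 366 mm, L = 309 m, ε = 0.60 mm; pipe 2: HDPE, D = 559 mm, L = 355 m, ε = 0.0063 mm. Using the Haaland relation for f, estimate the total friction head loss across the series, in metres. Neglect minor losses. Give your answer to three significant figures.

H ≈ 4.55 m

Pipe 1: V = 2.072 m/s, Re = 4.92×10^5, ε/D = 0.00164, f = 0.02265, h_1 = f(L/D)V²/2g = 4.185 m
Pipe 2: V = 0.8883 m/s, Re = 3.22×10^5, ε/D = 1.13×10^-5, f = 0.01425, h_2 = f(L/D)V²/2g = 0.3638 m
Series → Q common, losses add: H = Σh = 4.548 m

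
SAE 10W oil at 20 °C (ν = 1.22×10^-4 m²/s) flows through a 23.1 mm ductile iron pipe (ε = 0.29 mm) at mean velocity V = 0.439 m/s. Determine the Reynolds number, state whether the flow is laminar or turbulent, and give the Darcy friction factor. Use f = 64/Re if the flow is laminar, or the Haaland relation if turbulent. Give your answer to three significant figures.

Re = VD/ν = 0.4390·0.0231/1.22×10^-4 = 83.1
Re < 2300 → laminar → f = 64/Re = 0.7700

Re ≈ 83.1; laminar; f = 64/Re ≈ 0.770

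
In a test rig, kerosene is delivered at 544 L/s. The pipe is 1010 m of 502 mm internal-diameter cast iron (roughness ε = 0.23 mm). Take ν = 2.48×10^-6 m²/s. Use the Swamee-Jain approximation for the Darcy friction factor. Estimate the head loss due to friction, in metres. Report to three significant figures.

V = 4Q/(πD²) = 4·0.544/(π·0.502²) = 2.749 m/s
Re = VD/ν = 2.749·0.502/2.48×10^-6 = 5.56×10^5 → turbulent
ε/D = 0.23/502 = 4.58×10^-4
Swamee-Jain: f = 0.01741
h_f = f(L/D)V²/(2g) = 0.01741·(1010/0.502)·2.749²/(2·9.81) = 13.49 m

h_f ≈ 13.5 m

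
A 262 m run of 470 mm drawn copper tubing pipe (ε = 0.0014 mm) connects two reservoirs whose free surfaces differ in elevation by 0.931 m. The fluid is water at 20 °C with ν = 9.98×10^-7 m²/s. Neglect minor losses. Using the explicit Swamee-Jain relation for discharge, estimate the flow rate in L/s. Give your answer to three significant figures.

Q ≈ 284 L/s

Swamee-Jain (Type II): Q = -0.965·√(gD⁵h_f/L)·ln[ε/(3.7D) + √(3.17ν²L/(gD³h_f))]
√(gD⁵h_f/L) = √(9.81·0.470⁵·0.931/262) = 0.02828
ε/(3.7D) = 8.05×10^-7; √(3.17ν²L/(gD³h_f)) = 2.95×10^-5
Q = -0.965·0.02828·ln(3.034×10^-5) = 0.2839 m³/s
Check: V = 1.64 m/s, Re = 7.70×10^5, f = 0.01220, h_f = 0.928 m ≈ 0.931 m ✓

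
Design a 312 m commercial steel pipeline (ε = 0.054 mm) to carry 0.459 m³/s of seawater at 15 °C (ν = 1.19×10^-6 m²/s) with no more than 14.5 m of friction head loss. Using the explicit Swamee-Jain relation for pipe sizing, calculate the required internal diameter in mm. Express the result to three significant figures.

D ≈ 353 mm

Swamee-Jain (Type III): D = 0.66·[ε^1.25·(LQ²/(gh_f))^4.75 + ν·Q^9.4·(L/(gh_f))^5.2]^0.04
LQ²/(gh_f) = 0.4621; L/(gh_f) = 2.193
Term 1 = ε^1.25·(…)^4.75 = 1.18×10^-7; Term 2 = ν·Q^9.4·(…)^5.2 = 4.68×10^-8
D = 0.66·(1.18×10^-7 + 4.68×10^-8)^0.04 = 0.3534 m = 353 mm
Check: V = 4.68 m/s, Re = 1.39×10^6, f = 0.01394, h_f = 13.7 m ≈ 14.5 m ✓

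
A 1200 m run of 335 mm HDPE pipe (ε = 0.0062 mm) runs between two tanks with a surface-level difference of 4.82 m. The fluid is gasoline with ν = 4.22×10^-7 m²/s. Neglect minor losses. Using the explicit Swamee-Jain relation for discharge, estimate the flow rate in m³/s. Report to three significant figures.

Q ≈ 0.132 m³/s

Swamee-Jain (Type II): Q = -0.965·√(gD⁵h_f/L)·ln[ε/(3.7D) + √(3.17ν²L/(gD³h_f))]
√(gD⁵h_f/L) = √(9.81·0.335⁵·4.82/1200) = 0.01289
ε/(3.7D) = 5.00×10^-6; √(3.17ν²L/(gD³h_f)) = 1.95×10^-5
Q = -0.965·0.01289·ln(2.452×10^-5) = 0.1321 m³/s
Check: V = 1.50 m/s, Re = 1.19×10^6, f = 0.01176, h_f = 4.82 m ≈ 4.82 m ✓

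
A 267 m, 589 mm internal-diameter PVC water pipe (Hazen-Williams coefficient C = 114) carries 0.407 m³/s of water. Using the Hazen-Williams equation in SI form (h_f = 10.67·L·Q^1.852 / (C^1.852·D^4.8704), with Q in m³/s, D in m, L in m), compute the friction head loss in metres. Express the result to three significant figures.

h_f ≈ 1.10 m

h_f = 10.67·267·0.407^1.852 / (114^1.852·0.589^4.8704) = 1.101 m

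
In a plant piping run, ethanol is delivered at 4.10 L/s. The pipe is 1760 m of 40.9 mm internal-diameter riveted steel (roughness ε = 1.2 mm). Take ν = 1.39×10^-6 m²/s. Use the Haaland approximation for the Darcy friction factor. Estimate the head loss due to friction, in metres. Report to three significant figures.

h_f ≈ 1220 m

V = 4Q/(πD²) = 4·0.00410/(π·0.0409²) = 3.121 m/s
Re = VD/ν = 3.121·0.0409/1.39×10^-6 = 9.18×10^4 → turbulent
ε/D = 1.2/40.9 = 0.0293
Haaland: f = 0.05710
h_f = f(L/D)V²/(2g) = 0.05710·(1760/0.0409)·3.121²/(2·9.81) = 1220 m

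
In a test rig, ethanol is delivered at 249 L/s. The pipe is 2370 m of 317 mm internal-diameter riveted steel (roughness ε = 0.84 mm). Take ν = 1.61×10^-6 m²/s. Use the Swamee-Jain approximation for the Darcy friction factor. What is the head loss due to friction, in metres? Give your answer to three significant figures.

V = 4Q/(πD²) = 4·0.249/(π·0.317²) = 3.155 m/s
Re = VD/ν = 3.155·0.317/1.61×10^-6 = 6.21×10^5 → turbulent
ε/D = 0.84/317 = 0.00265
Swamee-Jain: f = 0.02561
h_f = f(L/D)V²/(2g) = 0.02561·(2370/0.317)·3.155²/(2·9.81) = 97.15 m

h_f ≈ 97.1 m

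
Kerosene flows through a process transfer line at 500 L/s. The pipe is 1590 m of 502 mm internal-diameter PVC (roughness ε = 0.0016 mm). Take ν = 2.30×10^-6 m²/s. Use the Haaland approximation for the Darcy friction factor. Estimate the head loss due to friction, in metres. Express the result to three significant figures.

h_f ≈ 13.3 m

V = 4Q/(πD²) = 4·0.500/(π·0.502²) = 2.526 m/s
Re = VD/ν = 2.526·0.502/2.30×10^-6 = 5.51×10^5 → turbulent
ε/D = 0.0016/502 = 3.19×10^-6
Haaland: f = 0.01287
h_f = f(L/D)V²/(2g) = 0.01287·(1590/0.502)·2.526²/(2·9.81) = 13.26 m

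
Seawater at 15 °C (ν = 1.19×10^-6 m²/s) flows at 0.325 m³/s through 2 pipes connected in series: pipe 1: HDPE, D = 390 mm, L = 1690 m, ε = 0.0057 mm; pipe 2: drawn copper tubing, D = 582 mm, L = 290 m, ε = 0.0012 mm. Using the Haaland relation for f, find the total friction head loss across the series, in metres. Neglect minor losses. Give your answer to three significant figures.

Pipe 1: V = 2.721 m/s, Re = 8.92×10^5, ε/D = 1.46×10^-5, f = 0.01206, h_1 = f(L/D)V²/2g = 19.72 m
Pipe 2: V = 1.222 m/s, Re = 5.97×10^5, ε/D = 2.06×10^-6, f = 0.01268, h_2 = f(L/D)V²/2g = 0.4807 m
Series → Q common, losses add: H = Σh = 20.20 m

H ≈ 20.2 m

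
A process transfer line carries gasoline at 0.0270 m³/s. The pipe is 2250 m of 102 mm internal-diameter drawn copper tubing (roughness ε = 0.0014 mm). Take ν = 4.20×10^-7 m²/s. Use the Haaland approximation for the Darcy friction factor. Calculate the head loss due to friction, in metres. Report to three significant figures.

V = 4Q/(πD²) = 4·0.0270/(π·0.102²) = 3.304 m/s
Re = VD/ν = 3.304·0.102/4.20×10^-7 = 8.02×10^5 → turbulent
ε/D = 0.0014/102 = 1.37×10^-5
Haaland: f = 0.01224
h_f = f(L/D)V²/(2g) = 0.01224·(2250/0.102)·3.304²/(2·9.81) = 150.3 m

h_f ≈ 150 m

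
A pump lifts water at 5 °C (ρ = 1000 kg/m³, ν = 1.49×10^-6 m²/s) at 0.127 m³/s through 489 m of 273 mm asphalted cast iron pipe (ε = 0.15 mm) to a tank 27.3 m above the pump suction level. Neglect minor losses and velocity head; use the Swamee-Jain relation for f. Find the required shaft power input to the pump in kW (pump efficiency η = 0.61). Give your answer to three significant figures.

V = 4Q/(πD²) = 2.170 m/s; Re = 3.98×10^5; ε/D = 5.49×10^-4; f = 0.01829
h_f = f(L/D)V²/2g = 7.861 m
Total head H = z + h_f = 27.3 + 7.861 = 35.16 m
P_hyd = ρgQH = 1000·9.81·0.127·35.16 = 43.81 kW
P_shaft = P_hyd/η = 43.81/0.61 = 71.81 kW

P_shaft ≈ 71.8 kW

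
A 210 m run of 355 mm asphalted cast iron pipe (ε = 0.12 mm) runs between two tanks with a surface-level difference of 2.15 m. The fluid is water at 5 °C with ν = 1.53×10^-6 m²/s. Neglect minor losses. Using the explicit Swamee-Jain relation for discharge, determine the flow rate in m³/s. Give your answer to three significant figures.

Swamee-Jain (Type II): Q = -0.965·√(gD⁵h_f/L)·ln[ε/(3.7D) + √(3.17ν²L/(gD³h_f))]
√(gD⁵h_f/L) = √(9.81·0.355⁵·2.15/210) = 0.02380
ε/(3.7D) = 9.14×10^-5; √(3.17ν²L/(gD³h_f)) = 4.06×10^-5
Q = -0.965·0.02380·ln(1.320×10^-4) = 0.2051 m³/s
Check: V = 2.07 m/s, Re = 4.81×10^5, f = 0.01671, h_f = 2.16 m ≈ 2.15 m ✓

Q ≈ 0.205 m³/s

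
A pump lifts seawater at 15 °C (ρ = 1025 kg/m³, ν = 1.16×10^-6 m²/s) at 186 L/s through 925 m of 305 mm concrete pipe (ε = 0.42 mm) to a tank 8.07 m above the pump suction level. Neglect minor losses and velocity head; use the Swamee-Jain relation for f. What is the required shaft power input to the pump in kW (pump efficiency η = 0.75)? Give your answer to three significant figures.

P_shaft ≈ 74.4 kW

V = 4Q/(πD²) = 2.546 m/s; Re = 6.69×10^5; ε/D = 0.00138; f = 0.02172
h_f = f(L/D)V²/2g = 21.76 m
Total head H = z + h_f = 8.07 + 21.76 = 29.83 m
P_hyd = ρgQH = 1025·9.81·0.186·29.83 = 55.79 kW
P_shaft = P_hyd/η = 55.79/0.75 = 74.39 kW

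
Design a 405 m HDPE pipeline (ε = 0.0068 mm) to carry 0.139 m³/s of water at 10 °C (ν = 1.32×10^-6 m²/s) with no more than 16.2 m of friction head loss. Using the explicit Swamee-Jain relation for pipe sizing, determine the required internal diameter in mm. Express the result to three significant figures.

Swamee-Jain (Type III): D = 0.66·[ε^1.25·(LQ²/(gh_f))^4.75 + ν·Q^9.4·(L/(gh_f))^5.2]^0.04
LQ²/(gh_f) = 0.04924; L/(gh_f) = 2.548
Term 1 = ε^1.25·(…)^4.75 = 2.13×10^-13; Term 2 = ν·Q^9.4·(…)^5.2 = 1.50×10^-12
D = 0.66·(2.13×10^-13 + 1.50×10^-12)^0.04 = 0.2233 m = 223 mm
Check: V = 3.55 m/s, Re = 6.00×10^5, f = 0.01320, h_f = 15.4 m ≈ 16.2 m ✓

D ≈ 223 mm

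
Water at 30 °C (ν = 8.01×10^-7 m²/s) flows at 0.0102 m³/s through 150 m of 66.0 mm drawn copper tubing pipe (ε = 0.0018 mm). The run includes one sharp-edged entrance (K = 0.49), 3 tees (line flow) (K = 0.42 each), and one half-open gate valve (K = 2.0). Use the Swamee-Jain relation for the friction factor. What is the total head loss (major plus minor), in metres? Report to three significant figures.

H_L ≈ 17.4 m

V = 4Q/(πD²) = 2.981 m/s; V²/2g = 0.4530 m
Re = 2.46×10^5, ε/D = 2.73×10^-5 → f = 0.01521 (Swamee-Jain)
Major: h_f = f(L/D)·V²/2g = 0.01521·2273·0.4530 = 15.66 m
Minor: ΣK = 3.75; h_m = ΣK·V²/2g = 1.699 m
Total H_L = 15.66 + 1.699 = 17.36 m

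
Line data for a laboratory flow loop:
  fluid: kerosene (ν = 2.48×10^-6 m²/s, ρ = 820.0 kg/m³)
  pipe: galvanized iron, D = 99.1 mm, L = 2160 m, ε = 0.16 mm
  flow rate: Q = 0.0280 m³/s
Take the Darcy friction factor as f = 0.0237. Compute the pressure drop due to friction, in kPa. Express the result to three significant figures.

Δp ≈ 2790 kPa

V = 4Q/(πD²) = 4·0.0280/(π·0.0991²) = 3.630 m/s
h_f = f(L/D)V²/(2g) = 0.02370·(2160/0.0991)·3.630²/(2·9.81) = 347.0 m
Δp = ρg·h_f = 820.0·9.81·347.0 = 2791 kPa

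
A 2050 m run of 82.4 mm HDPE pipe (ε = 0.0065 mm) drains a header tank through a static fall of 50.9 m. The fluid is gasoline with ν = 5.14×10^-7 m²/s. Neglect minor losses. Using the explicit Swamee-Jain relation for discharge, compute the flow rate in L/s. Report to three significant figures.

Q ≈ 8.55 L/s

Swamee-Jain (Type II): Q = -0.965·√(gD⁵h_f/L)·ln[ε/(3.7D) + √(3.17ν²L/(gD³h_f))]
√(gD⁵h_f/L) = √(9.81·0.0824⁵·50.9/2050) = 9.619×10^-4
ε/(3.7D) = 2.13×10^-5; √(3.17ν²L/(gD³h_f)) = 7.84×10^-5
Q = -0.965·9.619×10^-4·ln(9.971×10^-5) = 0.008552 m³/s
Check: V = 1.60 m/s, Re = 2.57×10^5, f = 0.01559, h_f = 50.8 m ≈ 50.9 m ✓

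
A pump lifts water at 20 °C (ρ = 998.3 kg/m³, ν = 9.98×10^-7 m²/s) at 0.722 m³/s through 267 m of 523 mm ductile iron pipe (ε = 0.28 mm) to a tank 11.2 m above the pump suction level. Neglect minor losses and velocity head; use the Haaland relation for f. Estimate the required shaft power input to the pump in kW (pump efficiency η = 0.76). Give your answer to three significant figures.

V = 4Q/(πD²) = 3.361 m/s; Re = 1.76×10^6; ε/D = 5.35×10^-4; f = 0.01723
h_f = f(L/D)V²/2g = 5.065 m
Total head H = z + h_f = 11.2 + 5.065 = 16.27 m
P_hyd = ρgQH = 998.3·9.81·0.722·16.27 = 115.0 kW
P_shaft = P_hyd/η = 115.0/0.76 = 151.3 kW

P_shaft ≈ 151 kW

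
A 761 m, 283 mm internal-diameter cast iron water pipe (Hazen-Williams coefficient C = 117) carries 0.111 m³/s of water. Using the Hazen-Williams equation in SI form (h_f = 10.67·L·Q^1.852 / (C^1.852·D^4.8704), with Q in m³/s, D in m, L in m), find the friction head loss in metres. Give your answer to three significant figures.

h_f ≈ 9.58 m

h_f = 10.67·761·0.111^1.852 / (117^1.852·0.283^4.8704) = 9.577 m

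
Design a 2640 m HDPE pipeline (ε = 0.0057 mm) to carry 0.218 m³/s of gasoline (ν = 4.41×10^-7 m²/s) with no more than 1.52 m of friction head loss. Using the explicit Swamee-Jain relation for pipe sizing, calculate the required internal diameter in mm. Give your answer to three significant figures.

D ≈ 610 mm

Swamee-Jain (Type III): D = 0.66·[ε^1.25·(LQ²/(gh_f))^4.75 + ν·Q^9.4·(L/(gh_f))^5.2]^0.04
LQ²/(gh_f) = 8.414; L/(gh_f) = 177.0
Term 1 = ε^1.25·(…)^4.75 = 0.00690; Term 2 = ν·Q^9.4·(…)^5.2 = 0.131
D = 0.66·(0.00690 + 0.131)^0.04 = 0.6096 m = 610 mm
Check: V = 0.747 m/s, Re = 1.03×10^6, f = 0.01178, h_f = 1.45 m ≈ 1.52 m ✓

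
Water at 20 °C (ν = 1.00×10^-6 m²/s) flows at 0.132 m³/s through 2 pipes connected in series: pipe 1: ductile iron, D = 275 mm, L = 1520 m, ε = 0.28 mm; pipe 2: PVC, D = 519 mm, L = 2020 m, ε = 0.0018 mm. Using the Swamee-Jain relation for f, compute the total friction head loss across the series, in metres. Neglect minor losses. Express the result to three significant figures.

Pipe 1: V = 2.222 m/s, Re = 6.11×10^5, ε/D = 0.00102, f = 0.02032, h_1 = f(L/D)V²/2g = 28.27 m
Pipe 2: V = 0.6239 m/s, Re = 3.24×10^5, ε/D = 3.47×10^-6, f = 0.01421, h_2 = f(L/D)V²/2g = 1.098 m
Series → Q common, losses add: H = Σh = 29.37 m

H ≈ 29.4 m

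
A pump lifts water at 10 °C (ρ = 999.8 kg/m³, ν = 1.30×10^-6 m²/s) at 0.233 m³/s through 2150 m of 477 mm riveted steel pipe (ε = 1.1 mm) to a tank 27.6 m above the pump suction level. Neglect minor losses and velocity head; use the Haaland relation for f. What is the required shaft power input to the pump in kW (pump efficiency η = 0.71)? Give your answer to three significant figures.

V = 4Q/(πD²) = 1.304 m/s; Re = 4.78×10^5; ε/D = 0.00231; f = 0.02469
h_f = f(L/D)V²/2g = 9.642 m
Total head H = z + h_f = 27.6 + 9.642 = 37.24 m
P_hyd = ρgQH = 999.8·9.81·0.233·37.24 = 85.11 kW
P_shaft = P_hyd/η = 85.11/0.71 = 119.9 kW

P_shaft ≈ 120 kW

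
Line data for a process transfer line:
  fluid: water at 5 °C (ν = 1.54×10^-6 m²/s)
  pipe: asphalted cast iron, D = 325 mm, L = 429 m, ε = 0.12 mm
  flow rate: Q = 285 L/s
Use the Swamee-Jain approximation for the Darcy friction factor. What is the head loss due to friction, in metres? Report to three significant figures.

h_f ≈ 13.2 m

V = 4Q/(πD²) = 4·0.285/(π·0.325²) = 3.435 m/s
Re = VD/ν = 3.435·0.325/1.54×10^-6 = 7.25×10^5 → turbulent
ε/D = 0.12/325 = 3.69×10^-4
Swamee-Jain: f = 0.01656
h_f = f(L/D)V²/(2g) = 0.01656·(429/0.325)·3.435²/(2·9.81) = 13.15 m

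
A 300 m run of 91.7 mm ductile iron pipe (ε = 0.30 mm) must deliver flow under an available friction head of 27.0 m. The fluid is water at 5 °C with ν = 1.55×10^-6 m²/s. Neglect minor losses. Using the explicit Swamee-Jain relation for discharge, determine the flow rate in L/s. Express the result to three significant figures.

Q ≈ 16.0 L/s

Swamee-Jain (Type II): Q = -0.965·√(gD⁵h_f/L)·ln[ε/(3.7D) + √(3.17ν²L/(gD³h_f))]
√(gD⁵h_f/L) = √(9.81·0.0917⁵·27.0/300) = 0.002393
ε/(3.7D) = 8.84×10^-4; √(3.17ν²L/(gD³h_f)) = 1.06×10^-4
Q = -0.965·0.002393·ln(9.900×10^-4) = 0.01597 m³/s
Check: V = 2.42 m/s, Re = 1.43×10^5, f = 0.02790, h_f = 27.2 m ≈ 27.0 m ✓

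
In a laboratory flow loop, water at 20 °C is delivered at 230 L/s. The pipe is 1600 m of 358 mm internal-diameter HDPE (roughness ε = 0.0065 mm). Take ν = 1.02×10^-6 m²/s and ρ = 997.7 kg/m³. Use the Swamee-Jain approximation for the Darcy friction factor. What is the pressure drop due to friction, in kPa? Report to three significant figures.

Δp ≈ 145 kPa

V = 4Q/(πD²) = 4·0.230/(π·0.358²) = 2.285 m/s
Re = VD/ν = 2.285·0.358/1.02×10^-6 = 8.02×10^5 → turbulent
ε/D = 0.0065/358 = 1.82×10^-5
Swamee-Jain: f = 0.01243
h_f = f(L/D)V²/(2g) = 0.01243·(1600/0.358)·2.285²/(2·9.81) = 14.78 m
Δp = ρg·h_f = 997.7·9.81·14.78 = 144.7 kPa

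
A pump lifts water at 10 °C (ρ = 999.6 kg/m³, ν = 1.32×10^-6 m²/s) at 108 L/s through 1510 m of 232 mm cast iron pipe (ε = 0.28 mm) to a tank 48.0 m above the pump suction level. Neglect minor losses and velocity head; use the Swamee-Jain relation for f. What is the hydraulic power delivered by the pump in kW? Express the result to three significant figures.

P_hyd ≈ 99.6 kW

V = 4Q/(πD²) = 2.555 m/s; Re = 4.49×10^5; ε/D = 0.00121; f = 0.02127
h_f = f(L/D)V²/2g = 46.06 m
Total head H = z + h_f = 48.0 + 46.06 = 94.06 m
P_hyd = ρgQH = 999.6·9.81·0.108·94.06 = 99.62 kW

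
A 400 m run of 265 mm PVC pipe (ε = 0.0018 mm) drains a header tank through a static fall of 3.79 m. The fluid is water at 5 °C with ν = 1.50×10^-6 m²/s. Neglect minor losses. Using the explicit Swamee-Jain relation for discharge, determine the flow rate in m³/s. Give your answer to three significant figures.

Swamee-Jain (Type II): Q = -0.965·√(gD⁵h_f/L)·ln[ε/(3.7D) + √(3.17ν²L/(gD³h_f))]
√(gD⁵h_f/L) = √(9.81·0.265⁵·3.79/400) = 0.01102
ε/(3.7D) = 1.84×10^-6; √(3.17ν²L/(gD³h_f)) = 6.42×10^-5
Q = -0.965·0.01102·ln(6.605×10^-5) = 0.1024 m³/s
Check: V = 1.86 m/s, Re = 3.28×10^5, f = 0.01422, h_f = 3.77 m ≈ 3.79 m ✓

Q ≈ 0.102 m³/s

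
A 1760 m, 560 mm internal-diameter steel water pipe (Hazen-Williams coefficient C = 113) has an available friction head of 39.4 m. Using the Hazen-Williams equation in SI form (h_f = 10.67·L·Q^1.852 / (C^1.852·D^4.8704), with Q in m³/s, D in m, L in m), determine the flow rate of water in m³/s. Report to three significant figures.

Rearranging: Q = [h_f·C^1.852·D^4.8704 / (10.67·L)]^(1/1.852)
Q = [39.4·113^1.852·0.560^4.8704 / (10.67·1760)]^0.540 = 0.8806 m³/s

Q ≈ 0.881 m³/s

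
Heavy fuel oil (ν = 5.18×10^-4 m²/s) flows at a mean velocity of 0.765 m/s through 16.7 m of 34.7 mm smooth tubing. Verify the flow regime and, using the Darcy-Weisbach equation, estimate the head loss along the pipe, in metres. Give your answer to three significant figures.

h_f ≈ 17.9 m

Re = VD/ν = 0.765·0.03470/5.18×10^-4 = 51.2 → laminar (Re < 2300)
f = 64/Re = 1.249
h_f = f(L/D)V²/(2g) = 1.249·(16.7/0.03470)·0.765²/(2·9.81) = 17.93 m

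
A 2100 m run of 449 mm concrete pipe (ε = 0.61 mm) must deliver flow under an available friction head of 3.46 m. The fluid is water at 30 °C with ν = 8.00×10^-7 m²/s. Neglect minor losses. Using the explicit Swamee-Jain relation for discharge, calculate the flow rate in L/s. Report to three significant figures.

Swamee-Jain (Type II): Q = -0.965·√(gD⁵h_f/L)·ln[ε/(3.7D) + √(3.17ν²L/(gD³h_f))]
√(gD⁵h_f/L) = √(9.81·0.449⁵·3.46/2100) = 0.01717
ε/(3.7D) = 3.67×10^-4; √(3.17ν²L/(gD³h_f)) = 3.72×10^-5
Q = -0.965·0.01717·ln(4.044×10^-4) = 0.1295 m³/s
Check: V = 0.818 m/s, Re = 4.59×10^5, f = 0.02183, h_f = 3.48 m ≈ 3.46 m ✓

Q ≈ 129 L/s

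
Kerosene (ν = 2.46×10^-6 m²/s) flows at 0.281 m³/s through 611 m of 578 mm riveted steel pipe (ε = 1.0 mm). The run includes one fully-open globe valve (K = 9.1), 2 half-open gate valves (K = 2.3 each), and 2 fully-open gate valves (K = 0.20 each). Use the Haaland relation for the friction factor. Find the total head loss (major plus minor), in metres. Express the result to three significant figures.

V = 4Q/(πD²) = 1.071 m/s; V²/2g = 0.05846 m
Re = 2.52×10^5, ε/D = 0.00173 → f = 0.02328 (Haaland)
Major: h_f = f(L/D)·V²/2g = 0.02328·1057·0.05846 = 1.439 m
Minor: ΣK = 14.1; h_m = ΣK·V²/2g = 0.8242 m
Total H_L = 1.439 + 0.8242 = 2.263 m

H_L ≈ 2.26 m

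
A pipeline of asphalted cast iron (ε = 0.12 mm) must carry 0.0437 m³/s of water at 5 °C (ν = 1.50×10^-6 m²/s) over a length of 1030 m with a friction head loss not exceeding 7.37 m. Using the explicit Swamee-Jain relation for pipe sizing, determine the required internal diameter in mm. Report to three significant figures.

D ≈ 216 mm

Swamee-Jain (Type III): D = 0.66·[ε^1.25·(LQ²/(gh_f))^4.75 + ν·Q^9.4·(L/(gh_f))^5.2]^0.04
LQ²/(gh_f) = 0.02721; L/(gh_f) = 14.25
Term 1 = ε^1.25·(…)^4.75 = 4.61×10^-13; Term 2 = ν·Q^9.4·(…)^5.2 = 2.49×10^-13
D = 0.66·(4.61×10^-13 + 2.49×10^-13)^0.04 = 0.2156 m = 216 mm
Check: V = 1.20 m/s, Re = 1.72×10^5, f = 0.01948, h_f = 6.80 m ≈ 7.37 m ✓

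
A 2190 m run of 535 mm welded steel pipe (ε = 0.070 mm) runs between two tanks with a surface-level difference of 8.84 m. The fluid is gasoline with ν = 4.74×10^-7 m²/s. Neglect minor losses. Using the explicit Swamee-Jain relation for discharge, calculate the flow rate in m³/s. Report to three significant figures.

Q ≈ 0.401 m³/s

Swamee-Jain (Type II): Q = -0.965·√(gD⁵h_f/L)·ln[ε/(3.7D) + √(3.17ν²L/(gD³h_f))]
√(gD⁵h_f/L) = √(9.81·0.535⁵·8.84/2190) = 0.04166
ε/(3.7D) = 3.54×10^-5; √(3.17ν²L/(gD³h_f)) = 1.08×10^-5
Q = -0.965·0.04166·ln(4.620×10^-5) = 0.4013 m³/s
Check: V = 1.79 m/s, Re = 2.01×10^6, f = 0.01338, h_f = 8.89 m ≈ 8.84 m ✓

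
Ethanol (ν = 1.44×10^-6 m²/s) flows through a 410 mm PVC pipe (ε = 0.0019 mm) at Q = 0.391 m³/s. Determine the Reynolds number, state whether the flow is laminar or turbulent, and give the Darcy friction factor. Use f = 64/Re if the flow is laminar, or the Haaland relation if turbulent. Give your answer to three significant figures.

Re ≈ 8.43×10^5; turbulent; f ≈ 0.0120

V = 4Q/(πD²) = 2.962 m/s
Re = VD/ν = 2.962·0.410/1.44×10^-6 = 8.43×10^5
Re > 4000 → turbulent; ε/D = 4.63×10^-6
Haaland: f = 0.01200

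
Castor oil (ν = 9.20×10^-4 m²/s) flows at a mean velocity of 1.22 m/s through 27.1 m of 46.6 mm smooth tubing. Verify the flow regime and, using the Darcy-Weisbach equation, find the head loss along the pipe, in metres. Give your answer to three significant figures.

Re = VD/ν = 1.22·0.04660/9.20×10^-4 = 61.8 → laminar (Re < 2300)
f = 64/Re = 1.036
h_f = f(L/D)V²/(2g) = 1.036·(27.1/0.04660)·1.22²/(2·9.81) = 45.69 m

h_f ≈ 45.7 m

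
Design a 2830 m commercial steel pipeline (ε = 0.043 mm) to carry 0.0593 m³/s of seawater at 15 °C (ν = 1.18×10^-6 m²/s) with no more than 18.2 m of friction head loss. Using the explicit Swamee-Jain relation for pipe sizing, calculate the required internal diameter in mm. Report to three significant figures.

D ≈ 240 mm

Swamee-Jain (Type III): D = 0.66·[ε^1.25·(LQ²/(gh_f))^4.75 + ν·Q^9.4·(L/(gh_f))^5.2]^0.04
LQ²/(gh_f) = 0.05574; L/(gh_f) = 15.85
Term 1 = ε^1.25·(…)^4.75 = 3.86×10^-12; Term 2 = ν·Q^9.4·(…)^5.2 = 6.01×10^-12
D = 0.66·(3.86×10^-12 + 6.01×10^-12)^0.04 = 0.2395 m = 240 mm
Check: V = 1.32 m/s, Re = 2.67×10^5, f = 0.01637, h_f = 17.1 m ≈ 18.2 m ✓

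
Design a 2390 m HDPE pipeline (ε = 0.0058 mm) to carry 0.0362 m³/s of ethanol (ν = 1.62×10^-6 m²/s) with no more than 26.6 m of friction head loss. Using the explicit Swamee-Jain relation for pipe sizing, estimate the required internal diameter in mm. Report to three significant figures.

D ≈ 177 mm

Swamee-Jain (Type III): D = 0.66·[ε^1.25·(LQ²/(gh_f))^4.75 + ν·Q^9.4·(L/(gh_f))^5.2]^0.04
LQ²/(gh_f) = 0.01200; L/(gh_f) = 9.159
Term 1 = ε^1.25·(…)^4.75 = 2.14×10^-16; Term 2 = ν·Q^9.4·(…)^5.2 = 4.60×10^-15
D = 0.66·(2.14×10^-16 + 4.60×10^-15)^0.04 = 0.1765 m = 177 mm
Check: V = 1.48 m/s, Re = 1.61×10^5, f = 0.01647, h_f = 24.9 m ≈ 26.6 m ✓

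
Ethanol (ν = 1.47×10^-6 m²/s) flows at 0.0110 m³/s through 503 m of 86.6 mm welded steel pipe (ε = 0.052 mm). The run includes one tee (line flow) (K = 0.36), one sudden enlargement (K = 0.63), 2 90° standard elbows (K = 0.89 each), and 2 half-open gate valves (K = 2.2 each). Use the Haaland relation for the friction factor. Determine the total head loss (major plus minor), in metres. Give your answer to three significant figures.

H_L ≈ 22.2 m

V = 4Q/(πD²) = 1.868 m/s; V²/2g = 0.1778 m
Re = 1.10×10^5, ε/D = 6.00×10^-4 → f = 0.02025 (Haaland)
Major: h_f = f(L/D)·V²/2g = 0.02025·5808·0.1778 = 20.91 m
Minor: ΣK = 7.17; h_m = ΣK·V²/2g = 1.275 m
Total H_L = 20.91 + 1.275 = 22.19 m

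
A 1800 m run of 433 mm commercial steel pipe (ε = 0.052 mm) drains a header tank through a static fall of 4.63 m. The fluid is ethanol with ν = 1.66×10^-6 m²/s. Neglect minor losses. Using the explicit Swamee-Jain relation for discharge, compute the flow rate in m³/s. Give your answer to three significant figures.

Q ≈ 0.175 m³/s

Swamee-Jain (Type II): Q = -0.965·√(gD⁵h_f/L)·ln[ε/(3.7D) + √(3.17ν²L/(gD³h_f))]
√(gD⁵h_f/L) = √(9.81·0.433⁵·4.63/1800) = 0.01960
ε/(3.7D) = 3.25×10^-5; √(3.17ν²L/(gD³h_f)) = 6.53×10^-5
Q = -0.965·0.01960·ln(9.776×10^-5) = 0.1746 m³/s
Check: V = 1.19 m/s, Re = 3.09×10^5, f = 0.01556, h_f = 4.64 m ≈ 4.63 m ✓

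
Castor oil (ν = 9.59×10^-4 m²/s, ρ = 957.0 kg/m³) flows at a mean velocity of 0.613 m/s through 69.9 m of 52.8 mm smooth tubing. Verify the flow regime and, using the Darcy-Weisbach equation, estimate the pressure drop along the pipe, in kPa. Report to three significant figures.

Re = VD/ν = 0.613·0.05280/9.59×10^-4 = 33.8 → laminar (Re < 2300)
f = 64/Re = 1.896
h_f = f(L/D)V²/(2g) = 1.896·(69.9/0.05280)·0.613²/(2·9.81) = 48.08 m
Δp = ρg·h_f = 957.0·9.81·48.08 = 451.4 kPa

Δp ≈ 451 kPa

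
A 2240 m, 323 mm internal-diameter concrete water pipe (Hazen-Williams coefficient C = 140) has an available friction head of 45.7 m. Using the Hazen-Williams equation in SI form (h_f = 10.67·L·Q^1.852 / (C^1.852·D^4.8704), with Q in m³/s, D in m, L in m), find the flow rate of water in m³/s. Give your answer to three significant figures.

Rearranging: Q = [h_f·C^1.852·D^4.8704 / (10.67·L)]^(1/1.852)
Q = [45.7·140^1.852·0.323^4.8704 / (10.67·2240)]^0.540 = 0.2441 m³/s

Q ≈ 0.244 m³/s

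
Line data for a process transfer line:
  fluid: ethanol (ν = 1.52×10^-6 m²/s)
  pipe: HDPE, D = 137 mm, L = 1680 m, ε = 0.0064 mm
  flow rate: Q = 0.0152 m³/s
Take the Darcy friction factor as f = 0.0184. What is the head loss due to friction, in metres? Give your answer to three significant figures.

h_f ≈ 12.2 m

V = 4Q/(πD²) = 4·0.0152/(π·0.137²) = 1.031 m/s
h_f = f(L/D)V²/(2g) = 0.01840·(1680/0.137)·1.031²/(2·9.81) = 12.23 m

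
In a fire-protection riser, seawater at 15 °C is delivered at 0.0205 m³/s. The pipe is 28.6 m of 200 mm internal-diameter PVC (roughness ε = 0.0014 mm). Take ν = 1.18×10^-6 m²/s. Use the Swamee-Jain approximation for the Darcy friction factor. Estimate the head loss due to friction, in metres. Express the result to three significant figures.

V = 4Q/(πD²) = 4·0.0205/(π·0.200²) = 0.6525 m/s
Re = VD/ν = 0.6525·0.200/1.18×10^-6 = 1.11×10^5 → turbulent
ε/D = 0.0014/200 = 7.00×10^-6
Swamee-Jain: f = 0.01754
h_f = f(L/D)V²/(2g) = 0.01754·(28.6/0.200)·0.6525²/(2·9.81) = 0.05443 m

h_f ≈ 0.0544 m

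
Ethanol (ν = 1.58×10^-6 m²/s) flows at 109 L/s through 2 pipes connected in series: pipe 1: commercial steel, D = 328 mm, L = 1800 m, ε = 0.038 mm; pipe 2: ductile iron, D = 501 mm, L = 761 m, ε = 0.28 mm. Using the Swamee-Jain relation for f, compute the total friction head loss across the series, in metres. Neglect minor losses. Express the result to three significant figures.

H ≈ 7.83 m

Pipe 1: V = 1.290 m/s, Re = 2.68×10^5, ε/D = 1.16×10^-4, f = 0.01583, h_1 = f(L/D)V²/2g = 7.367 m
Pipe 2: V = 0.5529 m/s, Re = 1.75×10^5, ε/D = 5.59×10^-4, f = 0.01946, h_2 = f(L/D)V²/2g = 0.4606 m
Series → Q common, losses add: H = Σh = 7.828 m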